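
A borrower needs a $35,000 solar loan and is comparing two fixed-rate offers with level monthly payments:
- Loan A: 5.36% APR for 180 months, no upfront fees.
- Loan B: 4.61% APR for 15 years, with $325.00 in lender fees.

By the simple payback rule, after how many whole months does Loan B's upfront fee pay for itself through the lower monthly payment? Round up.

Loan A: at 5.36% the monthly rate is 0.0044667, so the payment is 35,000 × 0.0044667 / (1 − 1.0044667^−180) = $283.39.
Loan B: at 4.61% the monthly rate is 0.0038417, so the payment is 35,000 × 0.0038417 / (1 − 1.0038417^−180) = $269.72.
Monthly savings = $283.39 − $269.72 = $13.67.
Break-even = $325.00 / $13.67 = 23.77 → 24 months.

24 months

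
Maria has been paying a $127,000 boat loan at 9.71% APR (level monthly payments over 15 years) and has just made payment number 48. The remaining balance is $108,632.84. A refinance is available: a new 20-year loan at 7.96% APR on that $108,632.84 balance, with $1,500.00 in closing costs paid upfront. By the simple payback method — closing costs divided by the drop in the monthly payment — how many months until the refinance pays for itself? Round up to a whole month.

Current payment = 127,000 × 9.71%/12 / (1 − (1+0.0080917)^−180) = $1,342.31.
Refinanced payment = 108,632.84 × 0.0066333 / (1 − (1+0.0066333)^−240) = $905.95.
Monthly savings = $1,342.31 − $905.95 = $436.36.
Break-even = $1,500.00 / $436.36 = 3.44 → 4 months.

4 months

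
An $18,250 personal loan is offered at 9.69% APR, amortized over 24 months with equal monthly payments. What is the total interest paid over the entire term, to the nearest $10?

At 9.69% the monthly rate is 0.0080750, so the payment is 18,250 × 0.0080750 / (1 − 1.0080750^−24) = $839.54.
Total paid = 24 × $839.54 = $20,148.96; interest = $20,148.96 − $18,250 = $1,898.96.

$1,900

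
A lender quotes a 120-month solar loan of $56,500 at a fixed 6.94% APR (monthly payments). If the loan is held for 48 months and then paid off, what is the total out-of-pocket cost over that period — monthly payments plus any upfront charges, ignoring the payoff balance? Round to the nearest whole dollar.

$31,405

Monthly rate = 6.94%/12 = 0.0057833; payment = 56,500 × 0.0057833 / (1 − (1+0.0057833)^−120) = $654.27.
Total outlay = 48 × $654.27 = $31,404.96.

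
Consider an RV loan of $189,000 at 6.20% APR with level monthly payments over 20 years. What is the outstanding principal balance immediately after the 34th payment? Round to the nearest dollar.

$174,194

With monthly rate i = 6.2%/12 = 0.0051667, the balance after k of n payments is P · [(1+i)^n − (1+i)^k] / [(1+i)^n − 1].
(1+0.0051667)^240 = 3.44459955 and (1+0.0051667)^34 = 1.19150167, so the balance is 189,000 × (3.44459955 − 1.19150167) / (3.44459955 − 1) = $174,194.38.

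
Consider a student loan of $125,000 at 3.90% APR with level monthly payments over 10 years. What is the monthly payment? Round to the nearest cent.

Monthly rate = 3.9%/12 = 0.0032500; payment = 125,000 × 0.0032500 / (1 − (1+0.0032500)^−120) = $1,259.63.

$1,259.63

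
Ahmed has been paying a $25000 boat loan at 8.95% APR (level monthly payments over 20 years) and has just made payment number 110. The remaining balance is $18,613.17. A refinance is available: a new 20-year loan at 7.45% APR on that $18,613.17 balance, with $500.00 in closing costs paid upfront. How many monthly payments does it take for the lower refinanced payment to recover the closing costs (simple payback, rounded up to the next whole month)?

7 months

Current payment = 25,000 × 8.95%/12 / (1 − (1+0.0074583)^−240) = $224.13.
Refinanced payment = 18,613.17 × 0.0062083 / (1 − (1+0.0062083)^−240) = $149.38.
Monthly savings = $224.13 − $149.38 = $74.75.
Break-even = $500.00 / $74.75 = 6.69 → 7 months.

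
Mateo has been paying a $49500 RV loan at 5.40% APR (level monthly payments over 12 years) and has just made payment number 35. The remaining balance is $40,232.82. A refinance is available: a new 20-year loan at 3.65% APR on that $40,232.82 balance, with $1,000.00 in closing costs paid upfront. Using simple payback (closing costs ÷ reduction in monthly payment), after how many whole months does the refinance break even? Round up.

Current payment = 49,500 × 5.4%/12 / (1 − (1+0.0045000)^−144) = $467.82.
Refinanced payment = 40,232.82 × 0.0030417 / (1 − (1+0.0030417)^−240) = $236.45.
Monthly savings = $467.82 − $236.45 = $231.37.
Break-even = $1,000.00 / $231.37 = 4.32 → 5 months.

5 months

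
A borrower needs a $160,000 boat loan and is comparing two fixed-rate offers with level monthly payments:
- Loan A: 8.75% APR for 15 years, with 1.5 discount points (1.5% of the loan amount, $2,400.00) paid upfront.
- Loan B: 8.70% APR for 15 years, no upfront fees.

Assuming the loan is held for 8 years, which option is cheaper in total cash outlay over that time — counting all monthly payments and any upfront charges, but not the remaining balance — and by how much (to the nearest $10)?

Loan B by $2,850

Loan A: monthly rate = 8.75%/12 = 0.0072917; payment = 160,000 × 0.0072917 / (1 − (1+0.0072917)^−180) = $1,599.12.
Loan B: monthly rate = 8.7%/12 = 0.0072500; payment = 160,000 × 0.0072500 / (1 − (1+0.0072500)^−180) = $1,594.40.
Over 96 months: Loan A costs 96 × $1,599.12 + $2,400.00 = $155,915.52; Loan B costs 96 × $1,594.40 = $153,062.40.
Loan B is cheaper by $155,915.52 − $153,062.40 = $2,853.12.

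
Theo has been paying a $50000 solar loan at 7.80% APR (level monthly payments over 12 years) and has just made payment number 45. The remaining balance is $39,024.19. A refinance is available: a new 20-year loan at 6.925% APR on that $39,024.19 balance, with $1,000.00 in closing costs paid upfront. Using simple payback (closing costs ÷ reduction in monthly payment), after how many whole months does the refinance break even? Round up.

Current payment = 50,000 × 7.8%/12 / (1 − (1+0.0065000)^−144) = $535.76.
Refinanced payment = 39,024.19 × 0.0057708 / (1 − (1+0.0057708)^−240) = $300.80.
Monthly savings = $535.76 − $300.80 = $234.96.
Break-even = $1,000.00 / $234.96 = 4.26 → 5 months.

5 months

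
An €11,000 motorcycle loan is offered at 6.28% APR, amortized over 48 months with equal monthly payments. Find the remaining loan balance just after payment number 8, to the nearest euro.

With monthly rate i = 6.28%/12 = 0.0052333, the balance after k of n payments is P · [(1+i)^n − (1+i)^k] / [(1+i)^n − 1].
(1+0.0052333)^48 = 1.28472537 and (1+0.0052333)^8 = 1.04264160, so the balance is 11,000 × (1.28472537 − 1.04264160) / (1.28472537 − 1) = €9,352.60.

€9,353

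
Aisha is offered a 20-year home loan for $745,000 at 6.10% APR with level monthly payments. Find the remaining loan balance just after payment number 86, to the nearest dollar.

With monthly rate i = 6.1%/12 = 0.0050833, the balance after k of n payments is P · [(1+i)^n − (1+i)^k] / [(1+i)^n − 1].
(1+0.0050833)^240 = 3.37673625 and (1+0.0050833)^86 = 1.54660048, so the balance is 745,000 × (3.37673625 − 1.54660048) / (3.37673625 − 1) = $573,665.31.

$573,665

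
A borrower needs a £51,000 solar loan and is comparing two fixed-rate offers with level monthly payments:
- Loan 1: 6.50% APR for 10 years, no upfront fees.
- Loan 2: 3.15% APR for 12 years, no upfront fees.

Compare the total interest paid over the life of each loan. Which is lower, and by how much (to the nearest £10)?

Loan 2 by £8,180

Loan 1: at 6.50% the monthly rate is 0.0054167, so the payment is 51,000 × 0.0054167 / (1 − 1.0054167^−120) = £579.09.
Total interest on Loan 1 = 120 × £579.09 − £51,000 = £18,490.80.
Loan 2: at 3.15% the monthly rate is 0.0026250, so the payment is 51,000 × 0.0026250 / (1 − 1.0026250^−144) = £425.77.
Total interest on Loan 2 = 144 × £425.77 − £51,000 = £10,310.88.
Loan 2 is lower by £8,179.92.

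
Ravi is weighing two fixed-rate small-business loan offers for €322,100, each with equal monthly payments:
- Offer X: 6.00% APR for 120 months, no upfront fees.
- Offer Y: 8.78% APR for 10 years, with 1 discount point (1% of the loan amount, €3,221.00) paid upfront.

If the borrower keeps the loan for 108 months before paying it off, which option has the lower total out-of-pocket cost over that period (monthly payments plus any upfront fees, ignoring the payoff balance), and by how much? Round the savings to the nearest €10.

Offer X: at 6.00% the monthly rate is 0.0050000, so the payment is 322,100 × 0.0050000 / (1 − 1.0050000^−120) = €3,575.97.
Offer Y: monthly rate = 8.78%/12 = 0.0073167; payment = 322,100 × 0.0073167 / (1 − (1+0.0073167)^−120) = €4,041.98.
Over 108 months: Offer X costs 108 × €3,575.97 = €386,204.76; Offer Y costs 108 × €4,041.98 + €3,221.00 = €439,754.84.
Offer X is cheaper by €439,754.84 − €386,204.76 = €53,550.08.

Offer X by €53,550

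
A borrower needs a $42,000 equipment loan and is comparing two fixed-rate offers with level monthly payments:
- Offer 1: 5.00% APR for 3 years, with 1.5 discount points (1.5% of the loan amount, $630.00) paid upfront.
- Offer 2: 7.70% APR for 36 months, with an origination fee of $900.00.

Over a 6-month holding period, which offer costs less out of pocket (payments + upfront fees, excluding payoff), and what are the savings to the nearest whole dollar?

Offer 1: at 5.00% the monthly rate is 0.0041667, so the payment is 42,000 × 0.0041667 / (1 − 1.0041667^−36) = $1,258.78.
Offer 2: monthly rate = 7.7%/12 = 0.0064167; payment = 42,000 × 0.0064167 / (1 − (1+0.0064167)^−36) = $1,310.32.
Over 6 months: Offer 1 costs 6 × $1,258.78 + $630.00 = $8,182.68; Offer 2 costs 6 × $1,310.32 + $900.00 = $8,761.92.
Offer 1 is cheaper by $8,761.92 − $8,182.68 = $579.24.

Offer 1 by $579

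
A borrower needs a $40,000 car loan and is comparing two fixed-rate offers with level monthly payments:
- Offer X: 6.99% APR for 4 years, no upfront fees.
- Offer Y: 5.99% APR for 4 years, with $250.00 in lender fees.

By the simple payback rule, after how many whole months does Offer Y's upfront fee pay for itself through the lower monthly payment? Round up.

Offer X: at 6.99% the monthly rate is 0.0058250, so the payment is 40,000 × 0.0058250 / (1 − 1.0058250^−48) = $957.66.
Offer Y: at 5.99% the monthly rate is 0.0049917, so the payment is 40,000 × 0.0049917 / (1 − 1.0049917^−48) = $939.22.
Monthly savings = $957.66 − $939.22 = $18.44.
Break-even = $250.00 / $18.44 = 13.56 → 14 months.

14 months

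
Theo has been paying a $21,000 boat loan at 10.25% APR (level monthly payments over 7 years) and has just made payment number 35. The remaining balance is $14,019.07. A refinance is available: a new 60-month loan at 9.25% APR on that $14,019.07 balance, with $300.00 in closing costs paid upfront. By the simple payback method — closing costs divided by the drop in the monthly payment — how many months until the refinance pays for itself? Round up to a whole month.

Current payment = 21,000 × 10.25%/12 / (1 − (1+0.0085417)^−84) = $351.34.
Refinanced payment = 14,019.07 × 0.0077083 / (1 − (1+0.0077083)^−60) = $292.72.
Monthly savings = $351.34 − $292.72 = $58.62.
Break-even = $300.00 / $58.62 = 5.12 → 6 months.

6 months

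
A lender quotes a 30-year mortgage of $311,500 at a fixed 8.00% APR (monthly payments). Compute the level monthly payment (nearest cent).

Monthly rate = 8%/12 = 0.0066667; payment = 311,500 × 0.0066667 / (1 − (1+0.0066667)^−360) = $2,285.68.

$2,285.68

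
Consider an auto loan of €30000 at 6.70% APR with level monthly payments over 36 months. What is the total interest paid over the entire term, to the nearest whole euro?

Monthly rate = 6.7%/12 = 0.0055833; payment = 30,000 × 0.0055833 / (1 − (1+0.0055833)^−36) = €922.20.
Total paid = 36 × €922.20 = €33,199.20; interest = €33,199.20 − €30,000 = €3,199.20.

€3,199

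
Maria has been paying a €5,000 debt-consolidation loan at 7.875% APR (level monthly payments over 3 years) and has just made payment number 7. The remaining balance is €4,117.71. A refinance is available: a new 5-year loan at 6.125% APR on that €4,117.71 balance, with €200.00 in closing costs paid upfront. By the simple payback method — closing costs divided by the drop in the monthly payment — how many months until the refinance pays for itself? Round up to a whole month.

Current payment = 5,000 × 7.875%/12 / (1 − (1+0.0065625)^−36) = €156.39.
Refinanced payment = 4,117.71 × 0.0051042 / (1 − (1+0.0051042)^−60) = €79.85.
Monthly savings = €156.39 − €79.85 = €76.54.
Break-even = €200.00 / €76.54 = 2.61 → 3 months.

3 months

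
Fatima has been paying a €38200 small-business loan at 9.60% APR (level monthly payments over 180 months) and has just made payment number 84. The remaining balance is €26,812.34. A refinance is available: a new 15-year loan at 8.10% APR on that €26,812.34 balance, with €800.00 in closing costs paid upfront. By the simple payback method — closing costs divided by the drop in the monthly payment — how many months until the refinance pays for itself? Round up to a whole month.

6 months

Current payment = 38,200 × 9.6%/12 / (1 − (1+0.0080000)^−180) = €401.20.
Refinanced payment = 26,812.34 × 0.0067500 / (1 − (1+0.0067500)^−180) = €257.78.
Monthly savings = €401.20 − €257.78 = €143.42.
Break-even = €800.00 / €143.42 = 5.58 → 6 months.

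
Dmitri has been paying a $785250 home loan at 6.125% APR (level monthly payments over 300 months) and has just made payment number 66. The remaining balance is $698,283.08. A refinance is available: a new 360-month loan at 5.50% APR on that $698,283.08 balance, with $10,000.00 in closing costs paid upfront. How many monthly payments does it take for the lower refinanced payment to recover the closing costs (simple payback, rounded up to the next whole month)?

9 months

Current payment = 785,250 × 6.125%/12 / (1 − (1+0.0051042)^−300) = $5,119.55.
Refinanced payment = 698,283.08 × 0.0045833 / (1 − (1+0.0045833)^−360) = $3,964.77.
Monthly savings = $5,119.55 − $3,964.77 = $1,154.78.
Break-even = $10,000.00 / $1,154.78 = 8.66 → 9 months.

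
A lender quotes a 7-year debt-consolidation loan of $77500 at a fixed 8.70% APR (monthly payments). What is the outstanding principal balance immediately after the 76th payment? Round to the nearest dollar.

$9,566

With monthly rate i = 8.7%/12 = 0.0072500, the balance after k of n payments is P · [(1+i)^n − (1+i)^k] / [(1+i)^n − 1].
(1+0.0072500)^84 = 1.83455691 and (1+0.0072500)^76 = 1.73154180, so the balance is 77,500 × (1.83455691 − 1.73154180) / (1.83455691 − 1) = $9,566.36.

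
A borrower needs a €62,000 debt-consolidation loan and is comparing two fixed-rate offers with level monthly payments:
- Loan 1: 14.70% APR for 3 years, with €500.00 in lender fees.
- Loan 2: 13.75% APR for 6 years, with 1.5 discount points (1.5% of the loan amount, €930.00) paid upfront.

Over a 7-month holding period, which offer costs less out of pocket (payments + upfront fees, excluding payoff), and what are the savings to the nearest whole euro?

Loan 1: at 14.70% the monthly rate is 0.0122500, so the payment is 62,000 × 0.0122500 / (1 − 1.0122500^−36) = €2,140.15.
Loan 2: at 13.75% the monthly rate is 0.0114583, so the payment is 62,000 × 0.0114583 / (1 − 1.0114583^−72) = €1,269.27.
Over 7 months: Loan 1 costs 7 × €2,140.15 + €500.00 = €15,481.05; Loan 2 costs 7 × €1,269.27 + €930.00 = €9,814.89.
Loan 2 is cheaper by €15,481.05 − €9,814.89 = €5,666.16.

Loan 2 by €5,666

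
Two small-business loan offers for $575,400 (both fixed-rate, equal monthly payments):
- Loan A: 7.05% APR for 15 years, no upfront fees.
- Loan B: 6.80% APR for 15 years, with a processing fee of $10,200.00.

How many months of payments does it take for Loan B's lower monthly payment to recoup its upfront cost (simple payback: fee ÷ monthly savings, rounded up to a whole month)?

128 months

Loan A: at 7.05% the monthly rate is 0.0058750, so the payment is 575,400 × 0.0058750 / (1 − 1.0058750^−180) = $5,187.96.
Loan B: at 6.80% the monthly rate is 0.0056667, so the payment is 575,400 × 0.0056667 / (1 − 1.0056667^−180) = $5,107.73.
Monthly savings = $5,187.96 − $5,107.73 = $80.23.
Break-even = $10,200.00 / $80.23 = 127.13 → 128 months.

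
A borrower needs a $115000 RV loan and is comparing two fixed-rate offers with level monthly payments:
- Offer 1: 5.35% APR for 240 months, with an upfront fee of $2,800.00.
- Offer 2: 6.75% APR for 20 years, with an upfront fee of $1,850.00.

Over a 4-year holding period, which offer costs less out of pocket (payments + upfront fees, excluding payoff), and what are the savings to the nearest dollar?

Offer 1 by $3,517

Offer 1: at 5.35% the monthly rate is 0.0044583, so the payment is 115,000 × 0.0044583 / (1 − 1.0044583^−240) = $781.36.
Offer 2: at 6.75% the monthly rate is 0.0056250, so the payment is 115,000 × 0.0056250 / (1 − 1.0056250^−240) = $874.42.
Over 48 months: Offer 1 costs 48 × $781.36 + $2,800.00 = $40,305.28; Offer 2 costs 48 × $874.42 + $1,850.00 = $43,822.16.
Offer 1 is cheaper by $43,822.16 − $40,305.28 = $3,516.88.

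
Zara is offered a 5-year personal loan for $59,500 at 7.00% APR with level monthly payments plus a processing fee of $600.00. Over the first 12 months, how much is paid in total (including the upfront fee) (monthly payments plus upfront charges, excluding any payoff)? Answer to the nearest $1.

$14,738

At 7.00% the monthly rate is 0.0058333, so the payment is 59,500 × 0.0058333 / (1 − 1.0058333^−60) = $1,178.17.
Total outlay = 12 × $1,178.17 + $600.00 = $14,738.04.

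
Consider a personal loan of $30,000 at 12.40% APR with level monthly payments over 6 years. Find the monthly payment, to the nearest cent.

$592.76

Monthly rate = 12.4%/12 = 0.0103333; payment = 30,000 × 0.0103333 / (1 − (1+0.0103333)^−72) = $592.76.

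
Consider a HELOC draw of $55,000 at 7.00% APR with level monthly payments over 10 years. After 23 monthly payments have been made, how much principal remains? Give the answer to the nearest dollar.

$47,203

With monthly rate i = 7%/12 = 0.0058333, the balance after k of n payments is P · [(1+i)^n − (1+i)^k] / [(1+i)^n − 1].
(1+0.0058333)^120 = 2.00966138 and (1+0.0058333)^23 = 1.14313771, so the balance is 55,000 × (2.00966138 − 1.14313771) / (2.00966138 − 1) = $47,202.76.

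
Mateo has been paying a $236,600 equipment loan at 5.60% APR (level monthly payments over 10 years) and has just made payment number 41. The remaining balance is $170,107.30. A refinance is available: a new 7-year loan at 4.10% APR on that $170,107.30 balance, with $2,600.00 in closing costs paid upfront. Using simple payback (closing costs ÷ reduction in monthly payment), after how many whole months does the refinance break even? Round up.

11 months

Current payment = 236,600 × 5.6%/12 / (1 − (1+0.0046667)^−120) = $2,579.47.
Refinanced payment = 170,107.30 × 0.0034167 / (1 − (1+0.0034167)^−84) = $2,333.00.
Monthly savings = $2,579.47 − $2,333.00 = $246.47.
Break-even = $2,600.00 / $246.47 = 10.55 → 11 months.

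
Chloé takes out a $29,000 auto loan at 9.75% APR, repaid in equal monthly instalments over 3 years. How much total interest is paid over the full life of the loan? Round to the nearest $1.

$4,565

Monthly rate = 9.75%/12 = 0.0081250; payment = 29,000 × 0.0081250 / (1 − (1+0.0081250)^−36) = $932.35.
Total paid = 36 × $932.35 = $33,564.60; interest = $33,564.60 − $29,000 = $4,564.60.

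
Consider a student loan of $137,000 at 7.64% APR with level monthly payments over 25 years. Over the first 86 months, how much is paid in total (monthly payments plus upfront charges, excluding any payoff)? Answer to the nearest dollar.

$88,144

Monthly rate = 7.64%/12 = 0.0063667; payment = 137,000 × 0.0063667 / (1 − (1+0.0063667)^−300) = $1,024.93.
Total outlay = 86 × $1,024.93 = $88,143.98.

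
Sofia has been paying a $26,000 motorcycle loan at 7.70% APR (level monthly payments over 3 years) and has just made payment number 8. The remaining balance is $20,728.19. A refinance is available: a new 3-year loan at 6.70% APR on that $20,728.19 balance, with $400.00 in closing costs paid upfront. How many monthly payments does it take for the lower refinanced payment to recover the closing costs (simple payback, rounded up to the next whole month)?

Current payment = 26,000 × 7.7%/12 / (1 − (1+0.0064167)^−36) = $811.15.
Refinanced payment = 20,728.19 × 0.0055833 / (1 − (1+0.0055833)^−36) = $637.19.
Monthly savings = $811.15 − $637.19 = $173.96.
Break-even = $400.00 / $173.96 = 2.30 → 3 months.

3 months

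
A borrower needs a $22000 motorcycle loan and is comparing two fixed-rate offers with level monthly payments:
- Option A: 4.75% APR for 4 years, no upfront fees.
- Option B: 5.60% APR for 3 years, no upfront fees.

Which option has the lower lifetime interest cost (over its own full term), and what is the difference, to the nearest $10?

Option B by $250

Option A: at 4.75% the monthly rate is 0.0039583, so the payment is 22,000 × 0.0039583 / (1 − 1.0039583^−48) = $504.16.
Total interest on Option A = 48 × $504.16 − $22,000 = $2,199.68.
Option B: monthly rate = 5.6%/12 = 0.0046667; payment = 22,000 × 0.0046667 / (1 − (1+0.0046667)^−36) = $665.30.
Total interest on Option B = 36 × $665.30 − $22,000 = $1,950.80.
Option B is lower by $248.88.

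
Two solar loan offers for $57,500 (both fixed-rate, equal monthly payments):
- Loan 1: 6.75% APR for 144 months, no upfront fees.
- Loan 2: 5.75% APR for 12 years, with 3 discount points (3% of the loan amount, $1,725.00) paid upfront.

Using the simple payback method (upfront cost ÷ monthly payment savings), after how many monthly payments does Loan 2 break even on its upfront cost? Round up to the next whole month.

58 months

Loan 1: monthly rate = 6.75%/12 = 0.0056250; payment = 57,500 × 0.0056250 / (1 − (1+0.0056250)^−144) = $583.68.
Loan 2: monthly rate = 5.75%/12 = 0.0047917; payment = 57,500 × 0.0047917 / (1 − (1+0.0047917)^−144) = $553.70.
Monthly savings = $583.68 − $553.70 = $29.98.
Break-even = $1,725.00 / $29.98 = 57.54 → 58 months.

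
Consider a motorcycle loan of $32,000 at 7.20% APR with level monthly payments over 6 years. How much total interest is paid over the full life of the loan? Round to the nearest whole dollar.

At 7.20% the monthly rate is 0.0060000, so the payment is 32,000 × 0.0060000 / (1 − 1.0060000^−72) = $548.65.
Total paid = 72 × $548.65 = $39,502.80; interest = $39,502.80 − $32,000 = $7,502.80.

$7,503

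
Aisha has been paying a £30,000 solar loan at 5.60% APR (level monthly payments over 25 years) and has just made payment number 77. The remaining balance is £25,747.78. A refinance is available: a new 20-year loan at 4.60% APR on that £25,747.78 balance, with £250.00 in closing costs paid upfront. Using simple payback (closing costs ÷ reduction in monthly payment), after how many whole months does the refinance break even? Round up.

Current payment = 30,000 × 5.6%/12 / (1 − (1+0.0046667)^−300) = £186.02.
Refinanced payment = 25,747.78 × 0.0038333 / (1 − (1+0.0038333)^−240) = £164.29.
Monthly savings = £186.02 − £164.29 = £21.73.
Break-even = £250.00 / £21.73 = 11.50 → 12 months.

12 months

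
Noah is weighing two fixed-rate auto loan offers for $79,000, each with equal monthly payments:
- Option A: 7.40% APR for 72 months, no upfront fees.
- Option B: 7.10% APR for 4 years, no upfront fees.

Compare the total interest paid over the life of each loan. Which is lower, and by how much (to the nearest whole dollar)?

Option A: monthly rate = 7.4%/12 = 0.0061667; payment = 79,000 × 0.0061667 / (1 − (1+0.0061667)^−72) = $1,362.10.
Total interest on Option A = 72 × $1,362.10 − $79,000 = $19,071.20.
Option B: at 7.10% the monthly rate is 0.0059167, so the payment is 79,000 × 0.0059167 / (1 − 1.0059167^−48) = $1,895.42.
Total interest on Option B = 48 × $1,895.42 − $79,000 = $11,980.16.
Option B is lower by $7,091.04.

Option B by $7,091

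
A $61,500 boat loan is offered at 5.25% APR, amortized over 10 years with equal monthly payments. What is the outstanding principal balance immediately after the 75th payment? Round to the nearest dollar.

$26,900

With monthly rate i = 5.25%/12 = 0.0043750, the balance after k of n payments is P · [(1+i)^n − (1+i)^k] / [(1+i)^n − 1].
(1+0.0043750)^120 = 1.68852421 and (1+0.0043750)^75 = 1.38736923, so the balance is 61,500 × (1.68852421 − 1.38736923) / (1.68852421 − 1) = $26,899.61.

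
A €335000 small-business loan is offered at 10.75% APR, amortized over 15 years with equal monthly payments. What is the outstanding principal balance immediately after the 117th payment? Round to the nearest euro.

€180,187

With monthly rate i = 10.75%/12 = 0.0089583, the balance after k of n payments is P · [(1+i)^n − (1+i)^k] / [(1+i)^n − 1].
(1+0.0089583)^180 = 4.97945373 and (1+0.0089583)^117 = 2.83901773, so the balance is 335,000 × (4.97945373 − 2.83901773) / (4.97945373 − 1) = €180,187.06.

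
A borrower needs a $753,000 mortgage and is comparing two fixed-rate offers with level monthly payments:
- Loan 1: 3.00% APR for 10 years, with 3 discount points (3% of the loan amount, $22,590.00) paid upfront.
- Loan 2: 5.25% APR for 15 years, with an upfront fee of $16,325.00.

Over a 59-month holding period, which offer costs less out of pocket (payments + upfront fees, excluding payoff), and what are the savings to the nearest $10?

Loan 2 by $78,120

Loan 1: at 3.00% the monthly rate is 0.0025000, so the payment is 753,000 × 0.0025000 / (1 − 1.0025000^−120) = $7,271.02.
Loan 2: monthly rate = 5.25%/12 = 0.0043750; payment = 753,000 × 0.0043750 / (1 − (1+0.0043750)^−180) = $6,053.20.
Over 59 months: Loan 1 costs 59 × $7,271.02 + $22,590.00 = $451,580.18; Loan 2 costs 59 × $6,053.20 + $16,325.00 = $373,463.80.
Loan 2 is cheaper by $451,580.18 − $373,463.80 = $78,116.38.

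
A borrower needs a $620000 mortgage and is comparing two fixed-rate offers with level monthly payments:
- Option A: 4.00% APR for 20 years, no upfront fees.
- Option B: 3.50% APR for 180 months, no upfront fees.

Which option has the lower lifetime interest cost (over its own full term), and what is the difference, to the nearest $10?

Option A: monthly rate = 4%/12 = 0.0033333; payment = 620,000 × 0.0033333 / (1 − (1+0.0033333)^−240) = $3,757.08.
Total interest on Option A = 240 × $3,757.08 − $620,000 = $281,699.20.
Option B: monthly rate = 3.5%/12 = 0.0029167; payment = 620,000 × 0.0029167 / (1 − (1+0.0029167)^−180) = $4,432.27.
Total interest on Option B = 180 × $4,432.27 − $620,000 = $177,808.60.
Option B is lower by $103,890.60.

Option B by $103,890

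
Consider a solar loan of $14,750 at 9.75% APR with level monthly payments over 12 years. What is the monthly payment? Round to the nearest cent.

At 9.75% the monthly rate is 0.0081250, so the payment is 14,750 × 0.0081250 / (1 − 1.0081250^−144) = $174.15.

$174.15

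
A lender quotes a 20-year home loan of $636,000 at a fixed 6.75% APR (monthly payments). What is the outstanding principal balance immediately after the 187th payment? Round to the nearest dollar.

With monthly rate i = 6.75%/12 = 0.0056250, the balance after k of n payments is P · [(1+i)^n − (1+i)^k] / [(1+i)^n − 1].
(1+0.0056250)^240 = 3.84286162 and (1+0.0056250)^187 = 2.85458836, so the balance is 636,000 × (3.84286162 − 2.85458836) / (3.84286162 − 1) = $221,094.76.

$221,095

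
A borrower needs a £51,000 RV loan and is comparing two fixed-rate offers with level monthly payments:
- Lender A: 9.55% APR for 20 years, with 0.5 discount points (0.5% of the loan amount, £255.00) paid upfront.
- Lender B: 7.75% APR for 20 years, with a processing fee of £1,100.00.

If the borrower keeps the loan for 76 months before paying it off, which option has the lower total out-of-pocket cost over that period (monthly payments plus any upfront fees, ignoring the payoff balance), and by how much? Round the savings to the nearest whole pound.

Lender A: monthly rate = 9.55%/12 = 0.0079583; payment = 51,000 × 0.0079583 / (1 − (1+0.0079583)^−240) = £477.05.
Lender B: at 7.75% the monthly rate is 0.0064583, so the payment is 51,000 × 0.0064583 / (1 − 1.0064583^−240) = £418.68.
Over 76 months: Lender A costs 76 × £477.05 + £255.00 = £36,510.80; Lender B costs 76 × £418.68 + £1,100.00 = £32,919.68.
Lender B is cheaper by £36,510.80 − £32,919.68 = £3,591.12.

Lender B by £3,591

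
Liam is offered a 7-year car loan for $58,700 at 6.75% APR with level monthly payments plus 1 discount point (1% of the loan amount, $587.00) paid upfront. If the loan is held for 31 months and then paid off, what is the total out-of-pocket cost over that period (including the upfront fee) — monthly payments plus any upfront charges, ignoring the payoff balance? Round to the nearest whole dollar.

Monthly rate = 6.75%/12 = 0.0056250; payment = 58,700 × 0.0056250 / (1 − (1+0.0056250)^−84) = $878.78.
Total outlay = 31 × $878.78 + $587.00 = $27,829.18.

$27,829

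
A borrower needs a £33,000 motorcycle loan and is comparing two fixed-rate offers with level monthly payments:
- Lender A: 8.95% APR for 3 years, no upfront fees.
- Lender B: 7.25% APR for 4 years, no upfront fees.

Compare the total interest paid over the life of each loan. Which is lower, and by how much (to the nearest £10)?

Lender A: at 8.95% the monthly rate is 0.0074583, so the payment is 33,000 × 0.0074583 / (1 − 1.0074583^−36) = £1,048.62.
Total interest on Lender A = 36 × £1,048.62 − £33,000 = £4,750.32.
Lender B: at 7.25% the monthly rate is 0.0060417, so the payment is 33,000 × 0.0060417 / (1 − 1.0060417^−48) = £794.06.
Total interest on Lender B = 48 × £794.06 − £33,000 = £5,114.88.
Lender A is lower by £364.56.

Lender A by £360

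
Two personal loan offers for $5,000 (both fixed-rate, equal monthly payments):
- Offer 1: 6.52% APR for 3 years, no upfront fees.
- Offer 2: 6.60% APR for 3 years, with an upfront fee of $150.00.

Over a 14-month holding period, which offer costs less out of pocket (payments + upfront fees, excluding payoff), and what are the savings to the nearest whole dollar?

Offer 1: at 6.52% the monthly rate is 0.0054333, so the payment is 5,000 × 0.0054333 / (1 − 1.0054333^−36) = $153.29.
Offer 2: monthly rate = 6.6%/12 = 0.0055000; payment = 5,000 × 0.0055000 / (1 − (1+0.0055000)^−36) = $153.47.
Over 14 months: Offer 1 costs 14 × $153.29 = $2,146.06; Offer 2 costs 14 × $153.47 + $150.00 = $2,298.58.
Offer 1 is cheaper by $2,298.58 − $2,146.06 = $152.52.

Offer 1 by $153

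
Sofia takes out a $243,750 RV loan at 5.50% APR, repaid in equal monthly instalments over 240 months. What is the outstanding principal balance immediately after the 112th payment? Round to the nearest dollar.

With monthly rate i = 5.5%/12 = 0.0045833, the balance after k of n payments is P · [(1+i)^n − (1+i)^k] / [(1+i)^n − 1].
(1+0.0045833)^240 = 2.99662556 and (1+0.0045833)^112 = 1.66889299, so the balance is 243,750 × (2.99662556 − 1.66889299) / (2.99662556 − 1) = $162,090.89.

$162,091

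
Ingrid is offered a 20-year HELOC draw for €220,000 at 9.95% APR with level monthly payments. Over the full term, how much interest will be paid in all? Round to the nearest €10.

Monthly rate = 9.95%/12 = 0.0082917; payment = 220,000 × 0.0082917 / (1 − (1+0.0082917)^−240) = €2,115.76.
Total paid = 240 × €2,115.76 = €507,782.40; interest = €507,782.40 − €220,000 = €287,782.40.

€287,780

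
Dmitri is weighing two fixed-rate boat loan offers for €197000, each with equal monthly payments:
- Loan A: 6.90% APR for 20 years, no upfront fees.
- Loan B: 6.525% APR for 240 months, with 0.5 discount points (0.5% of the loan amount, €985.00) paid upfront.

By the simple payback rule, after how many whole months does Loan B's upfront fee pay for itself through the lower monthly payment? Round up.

Loan A: at 6.90% the monthly rate is 0.0057500, so the payment is 197,000 × 0.0057500 / (1 − 1.0057500^−240) = €1,515.54.
Loan B: monthly rate = 6.525%/12 = 0.0054375; payment = 197,000 × 0.0054375 / (1 − (1+0.0054375)^−240) = €1,471.68.
Monthly savings = €1,515.54 − €1,471.68 = €43.86.
Break-even = €985.00 / €43.86 = 22.46 → 23 months.

23 months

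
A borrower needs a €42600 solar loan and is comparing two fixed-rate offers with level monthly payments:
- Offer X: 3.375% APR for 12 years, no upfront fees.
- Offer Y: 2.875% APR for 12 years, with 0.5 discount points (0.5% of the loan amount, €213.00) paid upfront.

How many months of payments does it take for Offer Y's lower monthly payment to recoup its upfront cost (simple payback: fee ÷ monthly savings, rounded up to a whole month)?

Offer X: at 3.375% the monthly rate is 0.0028125, so the payment is 42,600 × 0.0028125 / (1 − 1.0028125^−144) = €360.18.
Offer Y: monthly rate = 2.875%/12 = 0.0023958; payment = 42,600 × 0.0023958 / (1 − (1+0.0023958)^−144) = €350.14.
Monthly savings = €360.18 − €350.14 = €10.04.
Break-even = €213.00 / €10.04 = 21.22 → 22 months.

22 months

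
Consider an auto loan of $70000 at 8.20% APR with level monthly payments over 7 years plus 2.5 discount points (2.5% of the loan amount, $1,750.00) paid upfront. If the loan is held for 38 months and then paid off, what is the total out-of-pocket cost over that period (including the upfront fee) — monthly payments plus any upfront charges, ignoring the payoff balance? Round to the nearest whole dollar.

Monthly rate = 8.2%/12 = 0.0068333; payment = 70,000 × 0.0068333 / (1 − (1+0.0068333)^−84) = $1,098.02.
Total outlay = 38 × $1,098.02 + $1,750.00 = $43,474.76.

$43,475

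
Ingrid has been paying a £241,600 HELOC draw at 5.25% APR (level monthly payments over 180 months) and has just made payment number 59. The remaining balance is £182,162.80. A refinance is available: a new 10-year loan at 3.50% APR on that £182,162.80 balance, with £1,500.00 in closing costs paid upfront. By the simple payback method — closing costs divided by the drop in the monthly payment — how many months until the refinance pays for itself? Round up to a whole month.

11 months

Current payment = 241,600 × 5.25%/12 / (1 − (1+0.0043750)^−180) = £1,942.17.
Refinanced payment = 182,162.80 × 0.0029167 / (1 − (1+0.0029167)^−120) = £1,801.33.
Monthly savings = £1,942.17 − £1,801.33 = £140.84.
Break-even = £1,500.00 / £140.84 = 10.65 → 11 months.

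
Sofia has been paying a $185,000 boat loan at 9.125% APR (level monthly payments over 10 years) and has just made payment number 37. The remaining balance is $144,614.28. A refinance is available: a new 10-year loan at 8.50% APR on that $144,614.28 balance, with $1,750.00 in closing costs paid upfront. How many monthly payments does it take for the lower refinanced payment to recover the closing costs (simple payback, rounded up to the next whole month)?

4 months

Current payment = 185,000 × 9.125%/12 / (1 − (1+0.0076042)^−120) = $2,356.04.
Refinanced payment = 144,614.28 × 0.0070833 / (1 − (1+0.0070833)^−120) = $1,793.01.
Monthly savings = $2,356.04 − $1,793.01 = $563.03.
Break-even = $1,750.00 / $563.03 = 3.11 → 4 months.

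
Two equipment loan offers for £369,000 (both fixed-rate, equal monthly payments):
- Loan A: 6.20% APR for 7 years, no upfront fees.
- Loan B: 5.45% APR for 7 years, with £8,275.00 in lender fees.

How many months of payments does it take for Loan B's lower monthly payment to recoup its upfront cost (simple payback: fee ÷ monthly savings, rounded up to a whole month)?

63 months

Loan A: monthly rate = 6.2%/12 = 0.0051667; payment = 369,000 × 0.0051667 / (1 − (1+0.0051667)^−84) = £5,426.01.
Loan B: at 5.45% the monthly rate is 0.0045417, so the payment is 369,000 × 0.0045417 / (1 − 1.0045417^−84) = £5,293.79.
Monthly savings = £5,426.01 − £5,293.79 = £132.22.
Break-even = £8,275.00 / £132.22 = 62.59 → 63 months.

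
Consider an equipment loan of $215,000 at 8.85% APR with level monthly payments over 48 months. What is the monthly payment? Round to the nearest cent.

Monthly rate = 8.85%/12 = 0.0073750; payment = 215,000 × 0.0073750 / (1 − (1+0.0073750)^−48) = $5,334.98.

$5,334.98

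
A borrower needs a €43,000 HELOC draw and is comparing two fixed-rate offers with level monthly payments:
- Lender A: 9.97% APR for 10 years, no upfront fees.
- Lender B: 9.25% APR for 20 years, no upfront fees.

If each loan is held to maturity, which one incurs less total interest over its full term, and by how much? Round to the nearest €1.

Lender A by €26,413

Lender A: monthly rate = 9.97%/12 = 0.0083083; payment = 43,000 × 0.0083083 / (1 − (1+0.0083083)^−120) = €567.53.
Total interest on Lender A = 120 × €567.53 − €43,000 = €25,103.60.
Lender B: monthly rate = 9.25%/12 = 0.0077083; payment = 43,000 × 0.0077083 / (1 − (1+0.0077083)^−240) = €393.82.
Total interest on Lender B = 240 × €393.82 − €43,000 = €51,516.80.
Lender A is lower by €26,413.20.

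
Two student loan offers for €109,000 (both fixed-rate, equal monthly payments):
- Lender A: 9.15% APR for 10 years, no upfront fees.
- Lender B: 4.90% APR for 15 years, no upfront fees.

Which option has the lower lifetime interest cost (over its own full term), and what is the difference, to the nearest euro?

Lender B by €12,622

Lender A: at 9.15% the monthly rate is 0.0076250, so the payment is 109,000 × 0.0076250 / (1 − 1.0076250^−120) = €1,389.63.
Total interest on Lender A = 120 × €1,389.63 − €109,000 = €57,755.60.
Lender B: monthly rate = 4.9%/12 = 0.0040833; payment = 109,000 × 0.0040833 / (1 − (1+0.0040833)^−180) = €856.30.
Total interest on Lender B = 180 × €856.30 − €109,000 = €45,134.00.
Lender B is lower by €12,621.60.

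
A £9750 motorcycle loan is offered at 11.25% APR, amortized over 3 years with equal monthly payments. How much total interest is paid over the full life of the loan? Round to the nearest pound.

At 11.25% the monthly rate is 0.0093750, so the payment is 9,750 × 0.0093750 / (1 − 1.0093750^−36) = £320.36.
Total paid = 36 × £320.36 = £11,532.96; interest = £11,532.96 − £9,750 = £1,782.96.

£1,783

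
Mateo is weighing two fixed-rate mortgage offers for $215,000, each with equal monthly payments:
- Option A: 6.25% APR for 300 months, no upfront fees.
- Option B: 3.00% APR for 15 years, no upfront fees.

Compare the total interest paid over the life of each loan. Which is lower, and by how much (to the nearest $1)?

Option B by $158,232

Option A: monthly rate = 6.25%/12 = 0.0052083; payment = 215,000 × 0.0052083 / (1 − (1+0.0052083)^−300) = $1,418.29.
Total interest on Option A = 300 × $1,418.29 − $215,000 = $210,487.00.
Option B: monthly rate = 3%/12 = 0.0025000; payment = 215,000 × 0.0025000 / (1 − (1+0.0025000)^−180) = $1,484.75.
Total interest on Option B = 180 × $1,484.75 − $215,000 = $52,255.00.
Option B is lower by $158,232.00.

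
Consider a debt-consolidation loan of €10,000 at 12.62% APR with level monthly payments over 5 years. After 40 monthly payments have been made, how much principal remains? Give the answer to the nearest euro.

€4,050

With monthly rate i = 12.62%/12 = 0.0105167, the balance after k of n payments is P · [(1+i)^n − (1+i)^k] / [(1+i)^n − 1].
(1+0.0105167)^60 = 1.87330654 and (1+0.0105167)^40 = 1.51963481, so the balance is 10,000 × (1.87330654 − 1.51963481) / (1.87330654 − 1) = €4,049.80.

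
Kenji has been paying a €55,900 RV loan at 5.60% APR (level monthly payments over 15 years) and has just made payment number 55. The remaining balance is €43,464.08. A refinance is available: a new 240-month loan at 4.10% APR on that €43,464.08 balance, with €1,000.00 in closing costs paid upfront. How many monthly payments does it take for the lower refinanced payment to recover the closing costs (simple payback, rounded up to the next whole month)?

Current payment = 55,900 × 5.6%/12 / (1 − (1+0.0046667)^−180) = €459.72.
Refinanced payment = 43,464.08 × 0.0034167 / (1 − (1+0.0034167)^−240) = €265.68.
Monthly savings = €459.72 − €265.68 = €194.04.
Break-even = €1,000.00 / €194.04 = 5.15 → 6 months.

6 months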